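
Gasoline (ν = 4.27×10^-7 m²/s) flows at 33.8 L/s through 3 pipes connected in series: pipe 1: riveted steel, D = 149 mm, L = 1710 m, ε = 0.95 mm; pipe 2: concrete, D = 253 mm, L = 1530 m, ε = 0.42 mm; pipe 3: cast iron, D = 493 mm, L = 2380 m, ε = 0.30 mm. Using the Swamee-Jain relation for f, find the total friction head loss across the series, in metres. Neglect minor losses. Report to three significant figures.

H ≈ 75.7 m

Pipe 1: V = 1.938 m/s, Re = 6.76×10^5, ε/D = 0.00638, f = 0.03292, h_1 = f(L/D)V²/2g = 72.37 m
Pipe 2: V = 0.6723 m/s, Re = 3.98×10^5, ε/D = 0.00166, f = 0.02295, h_2 = f(L/D)V²/2g = 3.198 m
Pipe 3: V = 0.1771 m/s, Re = 2.04×10^5, ε/D = 6.09×10^-4, f = 0.01945, h_3 = f(L/D)V²/2g = 0.1500 m
Series → Q common, losses add: H = Σh = 75.72 m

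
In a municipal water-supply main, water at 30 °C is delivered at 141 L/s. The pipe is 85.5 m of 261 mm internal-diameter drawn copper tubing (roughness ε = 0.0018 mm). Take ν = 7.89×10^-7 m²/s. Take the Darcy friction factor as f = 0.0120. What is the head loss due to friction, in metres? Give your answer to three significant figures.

V = 4Q/(πD²) = 4·0.141/(π·0.261²) = 2.635 m/s
h_f = f(L/D)V²/(2g) = 0.01200·(85.5/0.261)·2.635²/(2·9.81) = 1.392 m

h_f ≈ 1.39 m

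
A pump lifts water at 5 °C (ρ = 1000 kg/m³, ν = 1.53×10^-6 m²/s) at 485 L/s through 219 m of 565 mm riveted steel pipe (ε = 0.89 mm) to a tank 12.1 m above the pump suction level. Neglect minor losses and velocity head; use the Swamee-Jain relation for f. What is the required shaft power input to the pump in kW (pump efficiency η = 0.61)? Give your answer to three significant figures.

P_shaft ≈ 107 kW

V = 4Q/(πD²) = 1.934 m/s; Re = 7.14×10^5; ε/D = 0.00158; f = 0.02240
h_f = f(L/D)V²/2g = 1.656 m
Total head H = z + h_f = 12.1 + 1.656 = 13.76 m
P_hyd = ρgQH = 1000·9.81·0.485·13.76 = 65.45 kW
P_shaft = P_hyd/η = 65.45/0.61 = 107.3 kW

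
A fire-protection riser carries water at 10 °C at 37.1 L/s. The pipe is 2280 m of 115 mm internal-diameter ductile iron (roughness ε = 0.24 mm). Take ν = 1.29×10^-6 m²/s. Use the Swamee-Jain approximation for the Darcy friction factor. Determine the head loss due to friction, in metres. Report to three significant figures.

h_f ≈ 314 m

V = 4Q/(πD²) = 4·0.0371/(π·0.115²) = 3.572 m/s
Re = VD/ν = 3.572·0.115/1.29×10^-6 = 3.18×10^5 → turbulent
ε/D = 0.24/115 = 0.00209
Swamee-Jain: f = 0.02438
h_f = f(L/D)V²/(2g) = 0.02438·(2280/0.115)·3.572²/(2·9.81) = 314.3 m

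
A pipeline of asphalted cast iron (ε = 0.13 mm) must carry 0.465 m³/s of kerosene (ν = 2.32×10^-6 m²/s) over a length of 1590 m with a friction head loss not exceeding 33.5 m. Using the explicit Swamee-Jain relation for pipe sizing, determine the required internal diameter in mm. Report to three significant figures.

D ≈ 431 mm

Swamee-Jain (Type III): D = 0.66·[ε^1.25·(LQ²/(gh_f))^4.75 + ν·Q^9.4·(L/(gh_f))^5.2]^0.04
LQ²/(gh_f) = 1.046; L/(gh_f) = 4.838
Term 1 = ε^1.25·(…)^4.75 = 1.72×10^-5; Term 2 = ν·Q^9.4·(…)^5.2 = 6.31×10^-6
D = 0.66·(1.72×10^-5 + 6.31×10^-6)^0.04 = 0.4309 m = 431 mm
Check: V = 3.19 m/s, Re = 5.92×10^5, f = 0.01621, h_f = 31.0 m ≈ 33.5 m ✓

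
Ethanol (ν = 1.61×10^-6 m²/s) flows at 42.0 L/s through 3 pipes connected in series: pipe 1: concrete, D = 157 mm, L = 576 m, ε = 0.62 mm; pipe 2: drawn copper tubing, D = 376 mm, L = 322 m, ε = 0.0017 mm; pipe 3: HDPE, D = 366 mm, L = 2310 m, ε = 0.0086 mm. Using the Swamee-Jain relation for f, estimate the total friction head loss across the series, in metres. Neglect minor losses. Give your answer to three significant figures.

H ≈ 26.6 m

Pipe 1: V = 2.170 m/s, Re = 2.12×10^5, ε/D = 0.00395, f = 0.02901, h_1 = f(L/D)V²/2g = 25.53 m
Pipe 2: V = 0.3783 m/s, Re = 8.83×10^4, ε/D = 4.52×10^-6, f = 0.01836, h_2 = f(L/D)V²/2g = 0.1147 m
Pipe 3: V = 0.3992 m/s, Re = 9.08×10^4, ε/D = 2.35×10^-5, f = 0.01837, h_3 = f(L/D)V²/2g = 0.9415 m
Series → Q common, losses add: H = Σh = 26.59 m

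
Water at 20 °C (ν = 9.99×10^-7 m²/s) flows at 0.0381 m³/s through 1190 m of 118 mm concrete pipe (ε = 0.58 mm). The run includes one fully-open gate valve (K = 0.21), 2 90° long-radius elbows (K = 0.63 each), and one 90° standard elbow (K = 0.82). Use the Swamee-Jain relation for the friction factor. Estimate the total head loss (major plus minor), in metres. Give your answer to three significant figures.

V = 4Q/(πD²) = 3.484 m/s; V²/2g = 0.6186 m
Re = 4.12×10^5, ε/D = 0.00492 → f = 0.03056 (Swamee-Jain)
Major: h_f = f(L/D)·V²/2g = 0.03056·10085·0.6186 = 190.6 m
Minor: ΣK = 2.29; h_m = ΣK·V²/2g = 1.417 m
Total H_L = 190.6 + 1.417 = 192.1 m

H_L ≈ 192 m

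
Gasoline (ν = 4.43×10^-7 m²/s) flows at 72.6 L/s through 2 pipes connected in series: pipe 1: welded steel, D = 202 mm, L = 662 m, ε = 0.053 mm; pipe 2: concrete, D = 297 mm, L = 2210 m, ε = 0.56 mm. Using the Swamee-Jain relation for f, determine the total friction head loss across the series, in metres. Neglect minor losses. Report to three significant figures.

Pipe 1: V = 2.265 m/s, Re = 1.03×10^6, ε/D = 2.62×10^-4, f = 0.01539, h_1 = f(L/D)V²/2g = 13.19 m
Pipe 2: V = 1.048 m/s, Re = 7.03×10^5, ε/D = 0.00189, f = 0.02343, h_2 = f(L/D)V²/2g = 9.757 m
Series → Q common, losses add: H = Σh = 22.95 m

H ≈ 22.9 m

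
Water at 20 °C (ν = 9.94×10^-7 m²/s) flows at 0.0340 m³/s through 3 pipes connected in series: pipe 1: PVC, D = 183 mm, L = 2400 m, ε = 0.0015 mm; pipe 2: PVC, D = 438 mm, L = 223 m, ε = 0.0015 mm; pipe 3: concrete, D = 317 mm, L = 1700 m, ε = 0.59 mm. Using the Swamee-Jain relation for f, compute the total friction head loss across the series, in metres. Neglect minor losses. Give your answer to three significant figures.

Pipe 1: V = 1.293 m/s, Re = 2.38×10^5, ε/D = 8.20×10^-6, f = 0.01510, h_1 = f(L/D)V²/2g = 16.87 m
Pipe 2: V = 0.2257 m/s, Re = 9.94×10^4, ε/D = 3.42×10^-6, f = 0.01790, h_2 = f(L/D)V²/2g = 0.02366 m
Pipe 3: V = 0.4308 m/s, Re = 1.37×10^5, ε/D = 0.00186, f = 0.02450, h_3 = f(L/D)V²/2g = 1.243 m
Series → Q common, losses add: H = Σh = 18.14 m

H ≈ 18.1 m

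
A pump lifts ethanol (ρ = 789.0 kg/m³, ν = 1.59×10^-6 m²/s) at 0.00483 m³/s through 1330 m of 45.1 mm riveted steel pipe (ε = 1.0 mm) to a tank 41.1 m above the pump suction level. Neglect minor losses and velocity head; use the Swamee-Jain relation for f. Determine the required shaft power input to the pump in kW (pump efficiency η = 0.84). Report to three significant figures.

V = 4Q/(πD²) = 3.023 m/s; Re = 8.58×10^4; ε/D = 0.0222; f = 0.05130
h_f = f(L/D)V²/2g = 704.9 m
Total head H = z + h_f = 41.1 + 704.9 = 746.0 m
P_hyd = ρgQH = 789.0·9.81·0.00483·746.0 = 27.89 kW
P_shaft = P_hyd/η = 27.89/0.84 = 33.20 kW

P_shaft ≈ 33.2 kW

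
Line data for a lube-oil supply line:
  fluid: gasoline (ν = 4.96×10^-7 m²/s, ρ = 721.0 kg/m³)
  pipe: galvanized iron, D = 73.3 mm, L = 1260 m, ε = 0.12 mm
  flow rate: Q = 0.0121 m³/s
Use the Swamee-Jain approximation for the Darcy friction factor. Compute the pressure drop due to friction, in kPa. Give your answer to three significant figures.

V = 4Q/(πD²) = 4·0.0121/(π·0.0733²) = 2.867 m/s
Re = VD/ν = 2.867·0.0733/4.96×10^-7 = 4.24×10^5 → turbulent
ε/D = 0.12/73.3 = 0.00164
Swamee-Jain: f = 0.02284
h_f = f(L/D)V²/(2g) = 0.02284·(1260/0.0733)·2.867²/(2·9.81) = 164.6 m
Δp = ρg·h_f = 721.0·9.81·164.6 = 1164 kPa

Δp ≈ 1160 kPa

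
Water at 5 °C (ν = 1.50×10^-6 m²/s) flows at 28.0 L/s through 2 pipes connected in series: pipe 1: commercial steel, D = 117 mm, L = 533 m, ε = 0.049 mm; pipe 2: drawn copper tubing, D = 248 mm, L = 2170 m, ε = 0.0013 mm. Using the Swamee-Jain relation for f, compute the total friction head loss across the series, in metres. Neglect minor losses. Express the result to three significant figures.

H ≈ 31.8 m

Pipe 1: V = 2.604 m/s, Re = 2.03×10^5, ε/D = 4.19×10^-4, f = 0.01846, h_1 = f(L/D)V²/2g = 29.08 m
Pipe 2: V = 0.5796 m/s, Re = 9.58×10^4, ε/D = 5.24×10^-6, f = 0.01805, h_2 = f(L/D)V²/2g = 2.705 m
Series → Q common, losses add: H = Σh = 31.78 m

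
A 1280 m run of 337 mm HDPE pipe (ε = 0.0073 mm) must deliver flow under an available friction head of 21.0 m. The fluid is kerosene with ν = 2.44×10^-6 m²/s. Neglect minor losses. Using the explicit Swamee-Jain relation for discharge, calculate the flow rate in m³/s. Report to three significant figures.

Q ≈ 0.248 m³/s

Swamee-Jain (Type II): Q = -0.965·√(gD⁵h_f/L)·ln[ε/(3.7D) + √(3.17ν²L/(gD³h_f))]
√(gD⁵h_f/L) = √(9.81·0.337⁵·21.0/1280) = 0.02645
ε/(3.7D) = 5.85×10^-6; √(3.17ν²L/(gD³h_f)) = 5.54×10^-5
Q = -0.965·0.02645·ln(6.121×10^-5) = 0.2476 m³/s
Check: V = 2.78 m/s, Re = 3.83×10^5, f = 0.01403, h_f = 20.9 m ≈ 21.0 m ✓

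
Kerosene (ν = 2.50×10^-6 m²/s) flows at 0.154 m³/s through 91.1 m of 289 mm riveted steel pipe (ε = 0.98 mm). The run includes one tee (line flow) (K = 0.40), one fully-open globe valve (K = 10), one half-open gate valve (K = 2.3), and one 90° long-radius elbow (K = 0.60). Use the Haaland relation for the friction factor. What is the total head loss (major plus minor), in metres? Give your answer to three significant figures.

V = 4Q/(πD²) = 2.348 m/s; V²/2g = 0.2809 m
Re = 2.71×10^5, ε/D = 0.00339 → f = 0.02755 (Haaland)
Major: h_f = f(L/D)·V²/2g = 0.02755·315.2·0.2809 = 2.440 m
Minor: ΣK = 13.3; h_m = ΣK·V²/2g = 3.736 m
Total H_L = 2.440 + 3.736 = 6.176 m

H_L ≈ 6.18 m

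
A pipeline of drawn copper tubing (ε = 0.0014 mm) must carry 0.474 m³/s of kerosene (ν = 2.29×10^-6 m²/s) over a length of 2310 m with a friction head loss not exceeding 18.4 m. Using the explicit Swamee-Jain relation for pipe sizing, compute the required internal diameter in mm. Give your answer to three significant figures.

D ≈ 504 mm

Swamee-Jain (Type III): D = 0.66·[ε^1.25·(LQ²/(gh_f))^4.75 + ν·Q^9.4·(L/(gh_f))^5.2]^0.04
LQ²/(gh_f) = 2.875; L/(gh_f) = 12.80
Term 1 = ε^1.25·(…)^4.75 = 7.27×10^-6; Term 2 = ν·Q^9.4·(…)^5.2 = 0.00117
D = 0.66·(7.27×10^-6 + 0.00117)^0.04 = 0.5040 m = 504 mm
Check: V = 2.38 m/s, Re = 5.23×10^5, f = 0.01303, h_f = 17.2 m ≈ 18.4 m ✓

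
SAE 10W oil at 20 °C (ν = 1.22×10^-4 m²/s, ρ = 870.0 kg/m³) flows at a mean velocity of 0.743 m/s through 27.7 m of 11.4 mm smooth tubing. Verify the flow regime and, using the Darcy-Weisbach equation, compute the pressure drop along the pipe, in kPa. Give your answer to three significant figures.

Δp ≈ 538 kPa

Re = VD/ν = 0.743·0.01140/1.22×10^-4 = 69.4 → laminar (Re < 2300)
f = 64/Re = 0.9218
h_f = f(L/D)V²/(2g) = 0.9218·(27.7/0.01140)·0.743²/(2·9.81) = 63.02 m
Δp = ρg·h_f = 870.0·9.81·63.02 = 537.9 kPa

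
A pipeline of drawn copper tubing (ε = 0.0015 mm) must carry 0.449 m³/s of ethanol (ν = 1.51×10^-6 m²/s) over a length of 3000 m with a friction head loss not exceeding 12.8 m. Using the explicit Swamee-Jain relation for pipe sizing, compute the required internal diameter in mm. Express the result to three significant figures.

Swamee-Jain (Type III): D = 0.66·[ε^1.25·(LQ²/(gh_f))^4.75 + ν·Q^9.4·(L/(gh_f))^5.2]^0.04
LQ²/(gh_f) = 4.817; L/(gh_f) = 23.89
Term 1 = ε^1.25·(…)^4.75 = 9.19×10^-5; Term 2 = ν·Q^9.4·(…)^5.2 = 0.0119
D = 0.66·(9.19×10^-5 + 0.0119)^0.04 = 0.5530 m = 553 mm
Check: V = 1.87 m/s, Re = 6.85×10^5, f = 0.01244, h_f = 12.0 m ≈ 12.8 m ✓

D ≈ 553 mm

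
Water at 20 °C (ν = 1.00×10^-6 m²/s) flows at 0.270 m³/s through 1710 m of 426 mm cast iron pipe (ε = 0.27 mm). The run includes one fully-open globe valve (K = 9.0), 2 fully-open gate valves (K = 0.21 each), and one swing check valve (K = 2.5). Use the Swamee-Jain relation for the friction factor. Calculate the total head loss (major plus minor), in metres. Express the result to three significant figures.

V = 4Q/(πD²) = 1.894 m/s; V²/2g = 0.1829 m
Re = 8.07×10^5, ε/D = 6.34×10^-4 → f = 0.01825 (Swamee-Jain)
Major: h_f = f(L/D)·V²/2g = 0.01825·4014·0.1829 = 13.40 m
Minor: ΣK = 11.9; h_m = ΣK·V²/2g = 2.180 m
Total H_L = 13.40 + 2.180 = 15.58 m

H_L ≈ 15.6 m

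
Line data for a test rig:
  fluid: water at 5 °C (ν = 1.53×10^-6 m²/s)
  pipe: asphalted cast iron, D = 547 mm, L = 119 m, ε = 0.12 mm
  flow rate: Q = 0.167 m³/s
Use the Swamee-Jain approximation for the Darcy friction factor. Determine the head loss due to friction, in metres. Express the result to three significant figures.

h_f ≈ 0.0939 m

V = 4Q/(πD²) = 4·0.167/(π·0.547²) = 0.7106 m/s
Re = VD/ν = 0.7106·0.547/1.53×10^-6 = 2.54×10^5 → turbulent
ε/D = 0.12/547 = 2.19×10^-4
Swamee-Jain: f = 0.01677
h_f = f(L/D)V²/(2g) = 0.01677·(119/0.547)·0.7106²/(2·9.81) = 0.09391 m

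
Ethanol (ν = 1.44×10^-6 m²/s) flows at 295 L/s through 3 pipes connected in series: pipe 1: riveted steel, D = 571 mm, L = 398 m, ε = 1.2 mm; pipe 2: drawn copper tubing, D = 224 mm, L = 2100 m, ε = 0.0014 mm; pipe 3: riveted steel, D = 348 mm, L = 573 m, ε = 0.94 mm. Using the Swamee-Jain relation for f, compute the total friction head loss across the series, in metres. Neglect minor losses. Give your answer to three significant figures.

H ≈ 329 m

Pipe 1: V = 1.152 m/s, Re = 4.57×10^5, ε/D = 0.00210, f = 0.02424, h_1 = f(L/D)V²/2g = 1.143 m
Pipe 2: V = 7.486 m/s, Re = 1.16×10^6, ε/D = 6.25×10^-6, f = 0.01149, h_2 = f(L/D)V²/2g = 307.6 m
Pipe 3: V = 3.102 m/s, Re = 7.50×10^5, ε/D = 0.00270, f = 0.02569, h_3 = f(L/D)V²/2g = 20.74 m
Series → Q common, losses add: H = Σh = 329.4 m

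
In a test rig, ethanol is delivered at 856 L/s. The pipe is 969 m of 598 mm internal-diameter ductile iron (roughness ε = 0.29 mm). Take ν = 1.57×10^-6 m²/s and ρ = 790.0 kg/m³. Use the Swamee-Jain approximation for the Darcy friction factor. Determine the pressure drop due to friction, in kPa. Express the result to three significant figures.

V = 4Q/(πD²) = 4·0.856/(π·0.598²) = 3.048 m/s
Re = VD/ν = 3.048·0.598/1.57×10^-6 = 1.16×10^6 → turbulent
ε/D = 0.29/598 = 4.85×10^-4
Swamee-Jain: f = 0.01712
h_f = f(L/D)V²/(2g) = 0.01712·(969/0.598)·3.048²/(2·9.81) = 13.14 m
Δp = ρg·h_f = 790.0·9.81·13.14 = 101.8 kPa

Δp ≈ 102 kPa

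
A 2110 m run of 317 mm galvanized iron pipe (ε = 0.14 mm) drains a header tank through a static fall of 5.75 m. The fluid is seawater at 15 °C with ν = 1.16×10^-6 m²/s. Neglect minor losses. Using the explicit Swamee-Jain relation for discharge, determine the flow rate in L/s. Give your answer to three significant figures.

Swamee-Jain (Type II): Q = -0.965·√(gD⁵h_f/L)·ln[ε/(3.7D) + √(3.17ν²L/(gD³h_f))]
√(gD⁵h_f/L) = √(9.81·0.317⁵·5.75/2110) = 0.009251
ε/(3.7D) = 1.19×10^-4; √(3.17ν²L/(gD³h_f)) = 7.08×10^-5
Q = -0.965·0.009251·ln(1.901×10^-4) = 0.07648 m³/s
Check: V = 0.969 m/s, Re = 2.65×10^5, f = 0.01816, h_f = 5.79 m ≈ 5.75 m ✓

Q ≈ 76.5 L/s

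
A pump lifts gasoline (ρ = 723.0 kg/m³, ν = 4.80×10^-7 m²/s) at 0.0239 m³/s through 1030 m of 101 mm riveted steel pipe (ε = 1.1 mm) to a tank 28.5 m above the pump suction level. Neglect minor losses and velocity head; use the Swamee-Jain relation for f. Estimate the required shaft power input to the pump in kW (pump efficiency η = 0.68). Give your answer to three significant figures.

P_shaft ≈ 52.3 kW

V = 4Q/(πD²) = 2.983 m/s; Re = 6.28×10^5; ε/D = 0.0109; f = 0.03918
h_f = f(L/D)V²/2g = 181.2 m
Total head H = z + h_f = 28.5 + 181.2 = 209.7 m
P_hyd = ρgQH = 723.0·9.81·0.0239·209.7 = 35.55 kW
P_shaft = P_hyd/η = 35.55/0.68 = 52.28 kW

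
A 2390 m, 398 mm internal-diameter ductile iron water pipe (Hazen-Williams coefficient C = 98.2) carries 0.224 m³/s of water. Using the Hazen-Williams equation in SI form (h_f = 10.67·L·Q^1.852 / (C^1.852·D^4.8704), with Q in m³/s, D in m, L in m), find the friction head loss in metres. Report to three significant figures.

h_f = 10.67·2390·0.224^1.852 / (98.2^1.852·0.398^4.8704) = 29.01 m

h_f ≈ 29.0 m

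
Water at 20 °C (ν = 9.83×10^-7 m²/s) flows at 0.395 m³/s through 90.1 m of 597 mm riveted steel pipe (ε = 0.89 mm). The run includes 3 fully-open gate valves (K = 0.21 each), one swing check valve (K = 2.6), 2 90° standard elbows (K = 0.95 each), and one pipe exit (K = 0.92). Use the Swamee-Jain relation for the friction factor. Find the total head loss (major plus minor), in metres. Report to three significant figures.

V = 4Q/(πD²) = 1.411 m/s; V²/2g = 0.1015 m
Re = 8.57×10^5, ε/D = 0.00149 → f = 0.02205 (Swamee-Jain)
Major: h_f = f(L/D)·V²/2g = 0.02205·150.9·0.1015 = 0.3377 m
Minor: ΣK = 6.05; h_m = ΣK·V²/2g = 0.6140 m
Total H_L = 0.3377 + 0.6140 = 0.9517 m

H_L ≈ 0.952 m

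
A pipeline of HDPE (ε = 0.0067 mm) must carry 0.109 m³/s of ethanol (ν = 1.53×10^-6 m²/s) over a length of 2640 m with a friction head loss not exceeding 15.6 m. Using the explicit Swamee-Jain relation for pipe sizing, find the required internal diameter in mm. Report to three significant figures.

Swamee-Jain (Type III): D = 0.66·[ε^1.25·(LQ²/(gh_f))^4.75 + ν·Q^9.4·(L/(gh_f))^5.2]^0.04
LQ²/(gh_f) = 0.2050; L/(gh_f) = 17.25
Term 1 = ε^1.25·(…)^4.75 = 1.83×10^-10; Term 2 = ν·Q^9.4·(…)^5.2 = 3.70×10^-9
D = 0.66·(1.83×10^-10 + 3.70×10^-9)^0.04 = 0.3042 m = 304 mm
Check: V = 1.50 m/s, Re = 2.98×10^5, f = 0.01464, h_f = 14.6 m ≈ 15.6 m ✓

D ≈ 304 mm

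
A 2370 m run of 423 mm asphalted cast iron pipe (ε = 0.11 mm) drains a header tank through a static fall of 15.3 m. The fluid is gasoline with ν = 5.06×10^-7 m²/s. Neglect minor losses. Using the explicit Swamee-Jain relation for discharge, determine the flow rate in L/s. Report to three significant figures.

Swamee-Jain (Type II): Q = -0.965·√(gD⁵h_f/L)·ln[ε/(3.7D) + √(3.17ν²L/(gD³h_f))]
√(gD⁵h_f/L) = √(9.81·0.423⁵·15.3/2370) = 0.02929
ε/(3.7D) = 7.03×10^-5; √(3.17ν²L/(gD³h_f)) = 1.30×10^-5
Q = -0.965·0.02929·ln(8.330×10^-5) = 0.2655 m³/s
Check: V = 1.89 m/s, Re = 1.58×10^6, f = 0.01510, h_f = 15.4 m ≈ 15.3 m ✓

Q ≈ 265 L/s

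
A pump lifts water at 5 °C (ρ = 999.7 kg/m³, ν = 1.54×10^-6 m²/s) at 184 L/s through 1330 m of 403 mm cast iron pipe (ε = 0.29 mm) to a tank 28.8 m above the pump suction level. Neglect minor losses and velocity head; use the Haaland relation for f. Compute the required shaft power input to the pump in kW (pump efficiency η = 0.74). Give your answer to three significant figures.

P_shaft ≈ 86.5 kW

V = 4Q/(πD²) = 1.443 m/s; Re = 3.77×10^5; ε/D = 7.20×10^-4; f = 0.01904
h_f = f(L/D)V²/2g = 6.666 m
Total head H = z + h_f = 28.8 + 6.666 = 35.47 m
P_hyd = ρgQH = 999.7·9.81·0.184·35.47 = 64.00 kW
P_shaft = P_hyd/η = 64.00/0.74 = 86.48 kW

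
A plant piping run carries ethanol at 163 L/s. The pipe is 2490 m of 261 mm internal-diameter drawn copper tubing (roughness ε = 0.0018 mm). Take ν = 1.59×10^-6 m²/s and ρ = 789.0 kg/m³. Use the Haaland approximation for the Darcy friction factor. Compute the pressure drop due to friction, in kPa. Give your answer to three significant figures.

Δp ≈ 459 kPa

V = 4Q/(πD²) = 4·0.163/(π·0.261²) = 3.047 m/s
Re = VD/ν = 3.047·0.261/1.59×10^-6 = 5.00×10^5 → turbulent
ε/D = 0.0018/261 = 6.90×10^-6
Haaland: f = 0.01314
h_f = f(L/D)V²/(2g) = 0.01314·(2490/0.261)·3.047²/(2·9.81) = 59.30 m
Δp = ρg·h_f = 789.0·9.81·59.30 = 459.0 kPa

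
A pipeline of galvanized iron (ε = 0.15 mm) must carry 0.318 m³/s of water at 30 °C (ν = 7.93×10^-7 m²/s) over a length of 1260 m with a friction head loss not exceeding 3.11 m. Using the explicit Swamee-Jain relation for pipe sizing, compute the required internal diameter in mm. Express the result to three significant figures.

D ≈ 563 mm

Swamee-Jain (Type III): D = 0.66·[ε^1.25·(LQ²/(gh_f))^4.75 + ν·Q^9.4·(L/(gh_f))^5.2]^0.04
LQ²/(gh_f) = 4.176; L/(gh_f) = 41.30
Term 1 = ε^1.25·(…)^4.75 = 0.0148; Term 2 = ν·Q^9.4·(…)^5.2 = 0.00422
D = 0.66·(0.0148 + 0.00422)^0.04 = 0.5632 m = 563 mm
Check: V = 1.28 m/s, Re = 9.07×10^5, f = 0.01552, h_f = 2.88 m ≈ 3.11 m ✓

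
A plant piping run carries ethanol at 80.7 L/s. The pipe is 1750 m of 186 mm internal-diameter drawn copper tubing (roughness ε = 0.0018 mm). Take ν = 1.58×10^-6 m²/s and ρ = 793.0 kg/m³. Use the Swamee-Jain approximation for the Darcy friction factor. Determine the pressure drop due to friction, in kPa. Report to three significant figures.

V = 4Q/(πD²) = 4·0.0807/(π·0.186²) = 2.970 m/s
Re = VD/ν = 2.970·0.186/1.58×10^-6 = 3.50×10^5 → turbulent
ε/D = 0.0018/186 = 9.68×10^-6
Swamee-Jain: f = 0.01410
h_f = f(L/D)V²/(2g) = 0.01410·(1750/0.186)·2.970²/(2·9.81) = 59.62 m
Δp = ρg·h_f = 793.0·9.81·59.62 = 463.8 kPa

Δp ≈ 464 kPa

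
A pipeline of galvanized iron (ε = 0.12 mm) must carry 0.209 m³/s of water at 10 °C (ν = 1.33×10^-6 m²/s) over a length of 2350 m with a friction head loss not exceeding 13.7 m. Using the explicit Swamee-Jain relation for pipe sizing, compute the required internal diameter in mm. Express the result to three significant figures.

D ≈ 405 mm

Swamee-Jain (Type III): D = 0.66·[ε^1.25·(LQ²/(gh_f))^4.75 + ν·Q^9.4·(L/(gh_f))^5.2]^0.04
LQ²/(gh_f) = 0.7638; L/(gh_f) = 17.49
Term 1 = ε^1.25·(…)^4.75 = 3.49×10^-6; Term 2 = ν·Q^9.4·(…)^5.2 = 1.57×10^-6
D = 0.66·(3.49×10^-6 + 1.57×10^-6)^0.04 = 0.4052 m = 405 mm
Check: V = 1.62 m/s, Re = 4.94×10^5, f = 0.01636, h_f = 12.7 m ≈ 13.7 m ✓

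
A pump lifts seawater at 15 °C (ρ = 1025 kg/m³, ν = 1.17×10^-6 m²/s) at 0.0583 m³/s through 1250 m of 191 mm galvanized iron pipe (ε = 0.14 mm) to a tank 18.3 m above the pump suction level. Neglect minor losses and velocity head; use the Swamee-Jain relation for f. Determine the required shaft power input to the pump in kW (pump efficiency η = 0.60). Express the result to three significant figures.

P_shaft ≈ 44.1 kW

V = 4Q/(πD²) = 2.035 m/s; Re = 3.32×10^5; ε/D = 7.33×10^-4; f = 0.01945
h_f = f(L/D)V²/2g = 26.86 m
Total head H = z + h_f = 18.3 + 26.86 = 45.16 m
P_hyd = ρgQH = 1025·9.81·0.0583·45.16 = 26.47 kW
P_shaft = P_hyd/η = 26.47/0.60 = 44.12 kW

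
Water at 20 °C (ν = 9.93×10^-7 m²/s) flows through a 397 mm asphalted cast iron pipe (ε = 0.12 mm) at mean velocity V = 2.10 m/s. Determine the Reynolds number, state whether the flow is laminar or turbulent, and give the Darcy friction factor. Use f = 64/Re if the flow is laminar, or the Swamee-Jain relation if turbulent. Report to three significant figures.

Re = VD/ν = 2.100·0.397/9.93×10^-7 = 8.40×10^5
Re > 4000 → turbulent; ε/D = 3.02×10^-4
Swamee-Jain: f = 0.01590

Re ≈ 8.40×10^5; turbulent; f ≈ 0.0159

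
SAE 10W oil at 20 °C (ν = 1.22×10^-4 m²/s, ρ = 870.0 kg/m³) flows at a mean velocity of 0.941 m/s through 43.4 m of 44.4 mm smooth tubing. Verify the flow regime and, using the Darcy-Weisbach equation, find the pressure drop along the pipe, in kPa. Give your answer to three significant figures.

Re = VD/ν = 0.941·0.04440/1.22×10^-4 = 342 → laminar (Re < 2300)
f = 64/Re = 0.1869
h_f = f(L/D)V²/(2g) = 0.1869·(43.4/0.04440)·0.941²/(2·9.81) = 8.244 m
Δp = ρg·h_f = 870.0·9.81·8.244 = 70.36 kPa

Δp ≈ 70.4 kPa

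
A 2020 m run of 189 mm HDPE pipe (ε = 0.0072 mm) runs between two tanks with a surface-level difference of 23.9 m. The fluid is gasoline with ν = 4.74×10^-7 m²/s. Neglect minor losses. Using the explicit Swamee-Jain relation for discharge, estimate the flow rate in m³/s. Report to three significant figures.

Q ≈ 0.0516 m³/s

Swamee-Jain (Type II): Q = -0.965·√(gD⁵h_f/L)·ln[ε/(3.7D) + √(3.17ν²L/(gD³h_f))]
√(gD⁵h_f/L) = √(9.81·0.189⁵·23.9/2020) = 0.005291
ε/(3.7D) = 1.03×10^-5; √(3.17ν²L/(gD³h_f)) = 3.01×10^-5
Q = -0.965·0.005291·ln(4.044×10^-5) = 0.05165 m³/s
Check: V = 1.84 m/s, Re = 7.34×10^5, f = 0.01296, h_f = 23.9 m ≈ 23.9 m ✓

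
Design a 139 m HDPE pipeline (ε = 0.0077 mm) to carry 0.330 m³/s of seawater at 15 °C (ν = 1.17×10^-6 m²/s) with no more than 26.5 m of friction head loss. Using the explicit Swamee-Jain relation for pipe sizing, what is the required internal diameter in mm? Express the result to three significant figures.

Swamee-Jain (Type III): D = 0.66·[ε^1.25·(LQ²/(gh_f))^4.75 + ν·Q^9.4·(L/(gh_f))^5.2]^0.04
LQ²/(gh_f) = 0.05823; L/(gh_f) = 0.5347
Term 1 = ε^1.25·(…)^4.75 = 5.53×10^-13; Term 2 = ν·Q^9.4·(…)^5.2 = 1.34×10^-12
D = 0.66·(5.53×10^-13 + 1.34×10^-12)^0.04 = 0.2242 m = 224 mm
Check: V = 8.36 m/s, Re = 1.60×10^6, f = 0.01174, h_f = 25.9 m ≈ 26.5 m ✓

D ≈ 224 mm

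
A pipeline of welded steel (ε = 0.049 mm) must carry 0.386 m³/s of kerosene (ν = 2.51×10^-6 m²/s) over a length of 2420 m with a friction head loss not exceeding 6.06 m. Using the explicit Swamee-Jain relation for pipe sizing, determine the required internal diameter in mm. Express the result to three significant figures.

Swamee-Jain (Type III): D = 0.66·[ε^1.25·(LQ²/(gh_f))^4.75 + ν·Q^9.4·(L/(gh_f))^5.2]^0.04
LQ²/(gh_f) = 6.065; L/(gh_f) = 40.71
Term 1 = ε^1.25·(…)^4.75 = 0.0214; Term 2 = ν·Q^9.4·(…)^5.2 = 0.0765
D = 0.66·(0.0214 + 0.0765)^0.04 = 0.6014 m = 601 mm
Check: V = 1.36 m/s, Re = 3.26×10^5, f = 0.01508, h_f = 5.71 m ≈ 6.06 m ✓

D ≈ 601 mm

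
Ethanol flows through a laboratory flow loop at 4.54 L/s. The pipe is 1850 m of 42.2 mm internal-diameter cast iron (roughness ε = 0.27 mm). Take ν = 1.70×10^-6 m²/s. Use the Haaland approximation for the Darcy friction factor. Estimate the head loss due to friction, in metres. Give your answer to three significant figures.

V = 4Q/(πD²) = 4·0.00454/(π·0.0422²) = 3.246 m/s
Re = VD/ν = 3.246·0.0422/1.70×10^-6 = 8.06×10^4 → turbulent
ε/D = 0.27/42.2 = 0.00640
Haaland: f = 0.03374
h_f = f(L/D)V²/(2g) = 0.03374·(1850/0.0422)·3.246²/(2·9.81) = 794.2 m

h_f ≈ 794 m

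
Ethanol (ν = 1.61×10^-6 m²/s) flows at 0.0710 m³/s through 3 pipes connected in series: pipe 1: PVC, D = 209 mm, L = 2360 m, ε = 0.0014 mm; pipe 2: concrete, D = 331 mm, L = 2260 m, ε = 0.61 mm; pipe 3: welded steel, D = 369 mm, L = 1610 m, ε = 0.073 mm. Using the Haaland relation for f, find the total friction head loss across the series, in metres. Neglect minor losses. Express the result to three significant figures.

H ≈ 43.6 m

Pipe 1: V = 2.070 m/s, Re = 2.69×10^5, ε/D = 6.70×10^-6, f = 0.01469, h_1 = f(L/D)V²/2g = 36.22 m
Pipe 2: V = 0.8251 m/s, Re = 1.70×10^5, ε/D = 0.00184, f = 0.02393, h_2 = f(L/D)V²/2g = 5.671 m
Pipe 3: V = 0.6639 m/s, Re = 1.52×10^5, ε/D = 1.98×10^-4, f = 0.01752, h_3 = f(L/D)V²/2g = 1.717 m
Series → Q common, losses add: H = Σh = 43.61 m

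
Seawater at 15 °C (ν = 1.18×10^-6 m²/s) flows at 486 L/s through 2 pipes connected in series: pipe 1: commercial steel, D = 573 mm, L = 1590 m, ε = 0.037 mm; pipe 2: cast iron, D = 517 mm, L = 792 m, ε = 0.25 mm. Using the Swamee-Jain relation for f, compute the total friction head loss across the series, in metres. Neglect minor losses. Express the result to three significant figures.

Pipe 1: V = 1.885 m/s, Re = 9.15×10^5, ε/D = 6.46×10^-5, f = 0.01306, h_1 = f(L/D)V²/2g = 6.562 m
Pipe 2: V = 2.315 m/s, Re = 1.01×10^6, ε/D = 4.84×10^-4, f = 0.01718, h_2 = f(L/D)V²/2g = 7.190 m
Series → Q common, losses add: H = Σh = 13.75 m

H ≈ 13.8 m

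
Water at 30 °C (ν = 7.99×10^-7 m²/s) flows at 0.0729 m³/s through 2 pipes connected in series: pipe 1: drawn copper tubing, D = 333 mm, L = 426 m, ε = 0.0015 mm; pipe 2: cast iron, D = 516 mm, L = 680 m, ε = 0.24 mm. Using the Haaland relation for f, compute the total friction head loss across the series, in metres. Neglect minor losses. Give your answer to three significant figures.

H ≈ 0.788 m

Pipe 1: V = 0.8370 m/s, Re = 3.49×10^5, ε/D = 4.50×10^-6, f = 0.01398, h_1 = f(L/D)V²/2g = 0.6389 m
Pipe 2: V = 0.3486 m/s, Re = 2.25×10^5, ε/D = 4.65×10^-4, f = 0.01826, h_2 = f(L/D)V²/2g = 0.1491 m
Series → Q common, losses add: H = Σh = 0.7880 m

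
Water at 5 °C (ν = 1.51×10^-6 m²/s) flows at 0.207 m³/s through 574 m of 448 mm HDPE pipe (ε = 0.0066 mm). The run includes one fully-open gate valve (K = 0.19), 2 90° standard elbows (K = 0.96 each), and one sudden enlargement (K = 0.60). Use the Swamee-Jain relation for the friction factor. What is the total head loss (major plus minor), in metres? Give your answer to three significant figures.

H_L ≈ 1.80 m

V = 4Q/(πD²) = 1.313 m/s; V²/2g = 0.08789 m
Re = 3.90×10^5, ε/D = 1.47×10^-5 → f = 0.01390 (Swamee-Jain)
Major: h_f = f(L/D)·V²/2g = 0.01390·1281·0.08789 = 1.565 m
Minor: ΣK = 2.71; h_m = ΣK·V²/2g = 0.2382 m
Total H_L = 1.565 + 0.2382 = 1.803 m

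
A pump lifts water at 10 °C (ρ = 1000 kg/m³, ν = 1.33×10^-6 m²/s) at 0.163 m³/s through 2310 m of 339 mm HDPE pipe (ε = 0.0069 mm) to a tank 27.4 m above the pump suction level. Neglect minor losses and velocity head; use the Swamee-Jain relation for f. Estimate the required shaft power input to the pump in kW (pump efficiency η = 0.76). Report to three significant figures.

V = 4Q/(πD²) = 1.806 m/s; Re = 4.60×10^5; ε/D = 2.04×10^-5; f = 0.01359
h_f = f(L/D)V²/2g = 15.40 m
Total head H = z + h_f = 27.4 + 15.40 = 42.80 m
P_hyd = ρgQH = 1000·9.81·0.163·42.80 = 68.43 kW
P_shaft = P_hyd/η = 68.43/0.76 = 90.04 kW

P_shaft ≈ 90.0 kW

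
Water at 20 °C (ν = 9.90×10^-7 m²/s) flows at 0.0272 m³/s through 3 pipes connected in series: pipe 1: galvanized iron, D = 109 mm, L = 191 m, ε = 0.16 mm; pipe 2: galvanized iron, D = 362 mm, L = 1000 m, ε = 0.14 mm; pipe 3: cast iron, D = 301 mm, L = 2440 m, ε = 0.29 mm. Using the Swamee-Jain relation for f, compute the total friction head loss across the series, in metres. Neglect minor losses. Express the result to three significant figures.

Pipe 1: V = 2.915 m/s, Re = 3.21×10^5, ε/D = 0.00147, f = 0.02245, h_1 = f(L/D)V²/2g = 17.04 m
Pipe 2: V = 0.2643 m/s, Re = 9.66×10^4, ε/D = 3.87×10^-4, f = 0.02001, h_2 = f(L/D)V²/2g = 0.1967 m
Pipe 3: V = 0.3822 m/s, Re = 1.16×10^5, ε/D = 9.63×10^-4, f = 0.02191, h_3 = f(L/D)V²/2g = 1.323 m
Series → Q common, losses add: H = Σh = 18.56 m

H ≈ 18.6 m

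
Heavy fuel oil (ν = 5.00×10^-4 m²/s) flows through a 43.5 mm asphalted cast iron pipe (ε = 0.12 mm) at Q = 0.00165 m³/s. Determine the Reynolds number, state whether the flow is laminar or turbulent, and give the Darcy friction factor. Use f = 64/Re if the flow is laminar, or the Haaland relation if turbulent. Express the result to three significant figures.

Re ≈ 96.6; laminar; f = 64/Re ≈ 0.663

V = 4Q/(πD²) = 1.110 m/s
Re = VD/ν = 1.110·0.0435/5.00×10^-4 = 96.6
Re < 2300 → laminar → f = 64/Re = 0.6626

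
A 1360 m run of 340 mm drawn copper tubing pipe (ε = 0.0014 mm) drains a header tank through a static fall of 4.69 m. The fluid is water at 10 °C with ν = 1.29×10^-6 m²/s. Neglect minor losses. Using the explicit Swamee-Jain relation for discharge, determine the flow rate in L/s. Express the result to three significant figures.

Swamee-Jain (Type II): Q = -0.965·√(gD⁵h_f/L)·ln[ε/(3.7D) + √(3.17ν²L/(gD³h_f))]
√(gD⁵h_f/L) = √(9.81·0.340⁵·4.69/1360) = 0.01240
ε/(3.7D) = 1.11×10^-6; √(3.17ν²L/(gD³h_f)) = 6.30×10^-5
Q = -0.965·0.01240·ln(6.410×10^-5) = 0.1155 m³/s
Check: V = 1.27 m/s, Re = 3.35×10^5, f = 0.01413, h_f = 4.66 m ≈ 4.69 m ✓

Q ≈ 116 L/s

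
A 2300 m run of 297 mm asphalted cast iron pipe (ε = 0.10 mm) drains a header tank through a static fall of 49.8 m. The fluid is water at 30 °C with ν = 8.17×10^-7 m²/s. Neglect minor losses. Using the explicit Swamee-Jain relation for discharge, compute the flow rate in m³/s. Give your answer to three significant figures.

Q ≈ 0.195 m³/s

Swamee-Jain (Type II): Q = -0.965·√(gD⁵h_f/L)·ln[ε/(3.7D) + √(3.17ν²L/(gD³h_f))]
√(gD⁵h_f/L) = √(9.81·0.297⁵·49.8/2300) = 0.02216
ε/(3.7D) = 9.10×10^-5; √(3.17ν²L/(gD³h_f)) = 1.95×10^-5
Q = -0.965·0.02216·ln(1.105×10^-4) = 0.1948 m³/s
Check: V = 2.81 m/s, Re = 1.02×10^6, f = 0.01606, h_f = 50.1 m ≈ 49.8 m ✓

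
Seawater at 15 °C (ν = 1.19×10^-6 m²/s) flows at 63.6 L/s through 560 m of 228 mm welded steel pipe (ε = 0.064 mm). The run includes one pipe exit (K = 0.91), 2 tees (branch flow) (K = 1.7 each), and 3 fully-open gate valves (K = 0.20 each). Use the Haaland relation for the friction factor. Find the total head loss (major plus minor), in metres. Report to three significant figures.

H_L ≈ 5.67 m

V = 4Q/(πD²) = 1.558 m/s; V²/2g = 0.1237 m
Re = 2.98×10^5, ε/D = 2.81×10^-4 → f = 0.01667 (Haaland)
Major: h_f = f(L/D)·V²/2g = 0.01667·2456·0.1237 = 5.065 m
Minor: ΣK = 4.91; h_m = ΣK·V²/2g = 0.6073 m
Total H_L = 5.065 + 0.6073 = 5.672 m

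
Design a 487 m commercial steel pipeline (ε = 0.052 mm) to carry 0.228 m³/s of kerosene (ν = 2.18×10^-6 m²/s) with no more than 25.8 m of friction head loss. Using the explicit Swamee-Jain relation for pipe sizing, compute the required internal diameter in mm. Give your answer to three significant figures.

D ≈ 266 mm

Swamee-Jain (Type III): D = 0.66·[ε^1.25·(LQ²/(gh_f))^4.75 + ν·Q^9.4·(L/(gh_f))^5.2]^0.04
LQ²/(gh_f) = 0.1000; L/(gh_f) = 1.924
Term 1 = ε^1.25·(…)^4.75 = 7.86×10^-11; Term 2 = ν·Q^9.4·(…)^5.2 = 6.04×10^-11
D = 0.66·(7.86×10^-11 + 6.04×10^-11)^0.04 = 0.2662 m = 266 mm
Check: V = 4.10 m/s, Re = 5.00×10^5, f = 0.01547, h_f = 24.2 m ≈ 25.8 m ✓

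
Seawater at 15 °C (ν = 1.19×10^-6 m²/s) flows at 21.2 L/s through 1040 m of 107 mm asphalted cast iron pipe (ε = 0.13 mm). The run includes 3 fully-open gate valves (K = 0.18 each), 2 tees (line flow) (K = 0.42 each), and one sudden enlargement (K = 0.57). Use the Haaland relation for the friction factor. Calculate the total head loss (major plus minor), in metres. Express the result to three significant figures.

H_L ≈ 60.2 m

V = 4Q/(πD²) = 2.358 m/s; V²/2g = 0.2833 m
Re = 2.12×10^5, ε/D = 0.00121 → f = 0.02167 (Haaland)
Major: h_f = f(L/D)·V²/2g = 0.02167·9720·0.2833 = 59.68 m
Minor: ΣK = 1.95; h_m = ΣK·V²/2g = 0.5524 m
Total H_L = 59.68 + 0.5524 = 60.24 m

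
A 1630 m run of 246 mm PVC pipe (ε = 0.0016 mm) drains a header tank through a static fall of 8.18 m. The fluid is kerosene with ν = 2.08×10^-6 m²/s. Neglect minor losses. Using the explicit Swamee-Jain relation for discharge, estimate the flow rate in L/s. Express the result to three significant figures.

Q ≈ 57.1 L/s

Swamee-Jain (Type II): Q = -0.965·√(gD⁵h_f/L)·ln[ε/(3.7D) + √(3.17ν²L/(gD³h_f))]
√(gD⁵h_f/L) = √(9.81·0.246⁵·8.18/1630) = 0.006660
ε/(3.7D) = 1.76×10^-6; √(3.17ν²L/(gD³h_f)) = 1.37×10^-4
Q = -0.965·0.006660·ln(1.386×10^-4) = 0.05710 m³/s
Check: V = 1.20 m/s, Re = 1.42×10^5, f = 0.01667, h_f = 8.12 m ≈ 8.18 m ✓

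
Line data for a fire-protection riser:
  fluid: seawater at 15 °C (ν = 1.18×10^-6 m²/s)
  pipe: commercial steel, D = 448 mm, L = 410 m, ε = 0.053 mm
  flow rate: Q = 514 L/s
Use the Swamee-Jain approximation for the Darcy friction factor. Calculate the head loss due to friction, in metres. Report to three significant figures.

V = 4Q/(πD²) = 4·0.514/(π·0.448²) = 3.261 m/s
Re = VD/ν = 3.261·0.448/1.18×10^-6 = 1.24×10^6 → turbulent
ε/D = 0.053/448 = 1.18×10^-4
Swamee-Jain: f = 0.01356
h_f = f(L/D)V²/(2g) = 0.01356·(410/0.448)·3.261²/(2·9.81) = 6.725 m

h_f ≈ 6.72 m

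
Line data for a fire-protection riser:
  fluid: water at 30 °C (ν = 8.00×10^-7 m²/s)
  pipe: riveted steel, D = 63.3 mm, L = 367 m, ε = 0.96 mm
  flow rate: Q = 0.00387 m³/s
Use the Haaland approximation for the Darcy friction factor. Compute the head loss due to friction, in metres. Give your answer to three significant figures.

h_f ≈ 19.8 m

V = 4Q/(πD²) = 4·0.00387/(π·0.0633²) = 1.230 m/s
Re = VD/ν = 1.230·0.0633/8.00×10^-7 = 9.73×10^4 → turbulent
ε/D = 0.96/63.3 = 0.0152
Haaland: f = 0.04441
h_f = f(L/D)V²/(2g) = 0.04441·(367/0.0633)·1.230²/(2·9.81) = 19.84 m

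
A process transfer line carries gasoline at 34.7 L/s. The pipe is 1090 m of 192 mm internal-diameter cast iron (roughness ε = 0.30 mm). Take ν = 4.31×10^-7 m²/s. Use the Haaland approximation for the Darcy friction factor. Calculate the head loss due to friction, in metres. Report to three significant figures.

V = 4Q/(πD²) = 4·0.0347/(π·0.192²) = 1.198 m/s
Re = VD/ν = 1.198·0.192/4.31×10^-7 = 5.34×10^5 → turbulent
ε/D = 0.30/192 = 0.00156
Haaland: f = 0.02236
h_f = f(L/D)V²/(2g) = 0.02236·(1090/0.192)·1.198²/(2·9.81) = 9.293 m

h_f ≈ 9.29 m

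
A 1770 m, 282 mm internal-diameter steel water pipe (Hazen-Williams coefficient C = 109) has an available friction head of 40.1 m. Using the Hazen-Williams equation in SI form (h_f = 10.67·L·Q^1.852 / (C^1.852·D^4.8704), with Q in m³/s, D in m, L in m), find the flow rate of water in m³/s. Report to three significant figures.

Q ≈ 0.141 m³/s

Rearranging: Q = [h_f·C^1.852·D^4.8704 / (10.67·L)]^(1/1.852)
Q = [40.1·109^1.852·0.282^4.8704 / (10.67·1770)]^0.540 = 0.1407 m³/s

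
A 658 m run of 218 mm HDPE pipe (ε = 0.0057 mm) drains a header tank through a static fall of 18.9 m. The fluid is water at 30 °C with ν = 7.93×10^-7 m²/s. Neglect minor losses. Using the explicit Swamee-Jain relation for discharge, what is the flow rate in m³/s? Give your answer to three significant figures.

Swamee-Jain (Type II): Q = -0.965·√(gD⁵h_f/L)·ln[ε/(3.7D) + √(3.17ν²L/(gD³h_f))]
√(gD⁵h_f/L) = √(9.81·0.218⁵·18.9/658) = 0.01178
ε/(3.7D) = 7.07×10^-6; √(3.17ν²L/(gD³h_f)) = 2.61×10^-5
Q = -0.965·0.01178·ln(3.320×10^-5) = 0.1172 m³/s
Check: V = 3.14 m/s, Re = 8.63×10^5, f = 0.01246, h_f = 18.9 m ≈ 18.9 m ✓

Q ≈ 0.117 m³/s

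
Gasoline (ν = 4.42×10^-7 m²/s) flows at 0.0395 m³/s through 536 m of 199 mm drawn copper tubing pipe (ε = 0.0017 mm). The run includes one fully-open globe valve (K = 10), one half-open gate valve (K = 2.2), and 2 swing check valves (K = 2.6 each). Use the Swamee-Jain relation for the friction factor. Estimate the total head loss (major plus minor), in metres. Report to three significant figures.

H_L ≈ 4.29 m

V = 4Q/(πD²) = 1.270 m/s; V²/2g = 0.08221 m
Re = 5.72×10^5, ε/D = 8.54×10^-6 → f = 0.01293 (Swamee-Jain)
Major: h_f = f(L/D)·V²/2g = 0.01293·2693·0.08221 = 2.863 m
Minor: ΣK = 17.4; h_m = ΣK·V²/2g = 1.430 m
Total H_L = 2.863 + 1.430 = 4.294 m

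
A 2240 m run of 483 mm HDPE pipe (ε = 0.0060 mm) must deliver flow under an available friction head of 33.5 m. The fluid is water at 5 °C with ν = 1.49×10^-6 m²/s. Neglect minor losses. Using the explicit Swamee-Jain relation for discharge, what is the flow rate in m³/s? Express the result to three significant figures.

Swamee-Jain (Type II): Q = -0.965·√(gD⁵h_f/L)·ln[ε/(3.7D) + √(3.17ν²L/(gD³h_f))]
√(gD⁵h_f/L) = √(9.81·0.483⁵·33.5/2240) = 0.06210
ε/(3.7D) = 3.36×10^-6; √(3.17ν²L/(gD³h_f)) = 2.06×10^-5
Q = -0.965·0.06210·ln(2.399×10^-5) = 0.6375 m³/s
Check: V = 3.48 m/s, Re = 1.13×10^6, f = 0.01170, h_f = 33.5 m ≈ 33.5 m ✓

Q ≈ 0.638 m³/s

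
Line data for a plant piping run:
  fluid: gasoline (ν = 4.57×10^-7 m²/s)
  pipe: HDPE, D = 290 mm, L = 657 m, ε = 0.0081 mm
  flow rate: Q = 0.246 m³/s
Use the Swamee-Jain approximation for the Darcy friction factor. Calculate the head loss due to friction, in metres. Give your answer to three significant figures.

V = 4Q/(πD²) = 4·0.246/(π·0.290²) = 3.724 m/s
Re = VD/ν = 3.724·0.290/4.57×10^-7 = 2.36×10^6 → turbulent
ε/D = 0.0081/290 = 2.79×10^-5
Swamee-Jain: f = 0.01111
h_f = f(L/D)V²/(2g) = 0.01111·(657/0.290)·3.724²/(2·9.81) = 17.80 m

h_f ≈ 17.8 m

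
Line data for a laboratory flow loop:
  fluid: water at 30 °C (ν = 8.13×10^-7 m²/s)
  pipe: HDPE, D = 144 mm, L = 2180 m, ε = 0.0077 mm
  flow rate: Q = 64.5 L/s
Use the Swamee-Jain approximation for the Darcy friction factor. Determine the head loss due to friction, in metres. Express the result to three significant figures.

h_f ≈ 161 m

V = 4Q/(πD²) = 4·0.0645/(π·0.144²) = 3.960 m/s
Re = VD/ν = 3.960·0.144/8.13×10^-7 = 7.01×10^5 → turbulent
ε/D = 0.0077/144 = 5.35×10^-5
Swamee-Jain: f = 0.01328
h_f = f(L/D)V²/(2g) = 0.01328·(2180/0.144)·3.960²/(2·9.81) = 160.8 m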